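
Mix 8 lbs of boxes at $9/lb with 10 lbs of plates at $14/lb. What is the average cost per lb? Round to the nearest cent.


Cost of boxes:
8 x $9 = $72
Cost of plates:
10 x $14 = $140
Total cost: $72 + $140 = $212
Total weight: 18 lbs
Average: $212 / 18 = $11.7777... ≈ $11.78/lb

$11.78/lb


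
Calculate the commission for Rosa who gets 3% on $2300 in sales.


Convert rate to decimal:
3% = 0.03
Multiply by sales:
$2300 x 0.03 = $69

$69


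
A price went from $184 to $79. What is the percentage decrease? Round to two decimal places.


Find the absolute change:
|79 - 184| = 105
Divide by original and multiply by 100:
105 / 184 x 100 = 57.0652...% ≈ 57.07%

57.07%


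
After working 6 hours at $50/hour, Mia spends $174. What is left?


Calculate earnings:
6 x $50 = $300
Subtract spending:
$300 - $174 = $126

$126


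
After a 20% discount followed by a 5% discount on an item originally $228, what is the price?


First discount:
20% of $228 = $45.60
Price after first discount:
$228 - $45.60 = $182.40
Second discount:
5% of $182.40 = $9.12
Final price:
$182.40 - $9.12 = $173.28

$173.28


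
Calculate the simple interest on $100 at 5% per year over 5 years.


Use the formula I = P x R x T / 100
P x R x T = 100 x 5 x 5 = 2500
I = 2500 / 100 = $25

$25


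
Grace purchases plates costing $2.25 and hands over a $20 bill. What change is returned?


Start with the amount paid:
$20
Subtract the price:
$20 - $2.25 = $17.75

$17.75


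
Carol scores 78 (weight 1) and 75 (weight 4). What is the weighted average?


Weighted sum:
1 x 78 + 4 x 75 = 378
Total weight:
1 + 4 = 5
Weighted average:
378 / 5 = 75.6

75.6


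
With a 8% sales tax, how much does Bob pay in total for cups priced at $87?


Calculate the tax:
8% of $87 = $6.96
Add tax to price:
$87 + $6.96 = $93.96

$93.96


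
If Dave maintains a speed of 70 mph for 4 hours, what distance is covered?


Use the formula: distance = speed x time
Speed = 70 mph, Time = 4 hours
70 x 4 = 280 miles

280 miles


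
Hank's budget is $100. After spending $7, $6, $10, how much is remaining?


Add up expenses:
$7 + $6 + $10 = $23
Subtract from budget:
$100 - $23 = $77

$77


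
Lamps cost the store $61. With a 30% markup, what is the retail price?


Calculate the markup amount:
30% of $61 = $18.30
Add to cost:
$61 + $18.30 = $79.30

$79.30


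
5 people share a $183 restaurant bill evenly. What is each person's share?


Total bill: $183
Number of people: 5
Each pays: $183 / 5 = $36.60

$36.60


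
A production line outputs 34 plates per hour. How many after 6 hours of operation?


Production rate: 34 plates per hour
Time: 6 hours
Total: 34 x 6 = 204 plates

204 plates


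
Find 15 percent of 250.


Convert percentage to decimal:
15% = 0.15
Multiply:
250 x 0.15 = 37.5

37.5


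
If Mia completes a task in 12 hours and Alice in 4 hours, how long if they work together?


Mia's rate: 1/12 of the job per hour
Alice's rate: 1/4 of the job per hour
Combined rate: 1/12 + 1/4 = 1/3 per hour
Time = 1 / (1/3) = 3 hours

3 hours


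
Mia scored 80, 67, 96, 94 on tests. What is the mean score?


Add the scores:
80 + 67 + 96 + 94 = 337
Divide by the number of tests:
337 / 4 = 84.25

84.25


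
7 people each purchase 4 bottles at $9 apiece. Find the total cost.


Cost per person:
4 x $9 = $36
Group total:
7 x $36 = $252

$252


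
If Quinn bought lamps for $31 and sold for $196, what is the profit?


Selling price = $196
Cost price = $31
Profit = selling price - cost price:
Profit = $196 - $31 = $165

$165


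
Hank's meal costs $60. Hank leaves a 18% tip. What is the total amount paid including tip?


Calculate the tip:
18% of $60 = $10.80
Add tip to meal cost:
$60 + $10.80 = $70.80

$70.80


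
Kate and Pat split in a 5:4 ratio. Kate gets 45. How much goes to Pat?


Find the multiplier:
45 / 5 = 9
Apply to Pat's share:
4 x 9 = 36

36


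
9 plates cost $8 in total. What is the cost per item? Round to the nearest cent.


Total cost: $8
Number of items: 9
Unit price: $8 / 9 = $0.8888... ≈ $0.89

$0.89


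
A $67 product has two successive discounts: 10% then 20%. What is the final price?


First discount:
10% of $67 = $6.70
Price after first discount:
$67 - $6.70 = $60.30
Second discount:
20% of $60.30 = $12.06
Final price:
$60.30 - $12.06 = $48.24

$48.24


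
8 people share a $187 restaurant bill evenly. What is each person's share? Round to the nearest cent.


Total bill: $187
Number of people: 8
Each pays: $187 / 8 = $23.375 ≈ $23.38

$23.38


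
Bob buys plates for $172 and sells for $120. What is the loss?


Selling price = $120
Cost price = $172
Loss = cost price - selling price:
Loss = $172 - $120 = $52

$52


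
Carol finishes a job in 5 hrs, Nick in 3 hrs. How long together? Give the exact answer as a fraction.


Carol's rate: 1/5 of the job per hour
Nick's rate: 1/3 of the job per hour
Combined rate: 1/5 + 1/3 = 8/15 per hour
Time = 1 / (8/15) = 15/8 hours (≈ 1.88 hours)

15/8 hours


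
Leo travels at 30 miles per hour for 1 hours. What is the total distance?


Use the formula: distance = speed x time
Speed = 30 mph, Time = 1 hours
30 x 1 = 30 miles

30 miles


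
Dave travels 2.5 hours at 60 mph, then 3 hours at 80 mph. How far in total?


Leg 1 distance:
60 x 2.5 = 150 miles
Leg 2 distance:
80 x 3 = 240 miles
Total distance:
150 + 240 = 390 miles

390 miles


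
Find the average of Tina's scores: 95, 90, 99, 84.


Add the scores:
95 + 90 + 99 + 84 = 368
Divide by the number of tests:
368 / 4 = 92

92


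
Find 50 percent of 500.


Convert percentage to decimal:
50% = 0.5
Multiply:
500 x 0.5 = 250

250


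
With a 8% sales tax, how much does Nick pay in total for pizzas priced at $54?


Calculate the tax:
8% of $54 = $4.32
Add tax to price:
$54 + $4.32 = $58.32

$58.32


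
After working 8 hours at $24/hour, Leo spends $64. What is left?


Calculate earnings:
8 x $24 = $192
Subtract spending:
$192 - $64 = $128

$128


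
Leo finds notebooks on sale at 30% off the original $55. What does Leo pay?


Calculate the discount amount:
30% of $55 = $16.50
Subtract from original:
$55 - $16.50 = $38.50

$38.50


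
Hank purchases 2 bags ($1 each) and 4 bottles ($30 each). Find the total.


Cost of bags:
2 x $1 = $2
Cost of bottles:
4 x $30 = $120
Add both:
$2 + $120 = $122

$122


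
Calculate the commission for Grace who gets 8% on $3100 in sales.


Convert rate to decimal:
8% = 0.08
Multiply by sales:
$3100 x 0.08 = $248

$248


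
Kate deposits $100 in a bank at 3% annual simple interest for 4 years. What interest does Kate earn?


Use the formula I = P x R x T / 100
P x R x T = 100 x 3 x 4 = 1200
I = 1200 / 100 = $12

$12


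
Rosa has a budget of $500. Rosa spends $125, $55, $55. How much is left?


Add up expenses:
$125 + $55 + $55 = $235
Subtract from budget:
$500 - $235 = $265

$265


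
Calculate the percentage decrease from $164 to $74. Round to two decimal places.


Find the absolute change:
|74 - 164| = 90
Divide by original and multiply by 100:
90 / 164 x 100 = 54.8780...% ≈ 54.88%

54.88%


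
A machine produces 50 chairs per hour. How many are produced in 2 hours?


Production rate: 50 chairs per hour
Time: 2 hours
Total: 50 x 2 = 100 chairs

100 chairs


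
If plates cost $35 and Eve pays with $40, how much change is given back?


Start with the amount paid:
$40
Subtract the price:
$40 - $35 = $5

$5


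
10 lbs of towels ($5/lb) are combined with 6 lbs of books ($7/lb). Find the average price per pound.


Cost of towels:
10 x $5 = $50
Cost of books:
6 x $7 = $42
Total cost: $50 + $42 = $92
Total weight: 16 lbs
Average: $92 / 16 = $5.75/lb

$5.75/lb


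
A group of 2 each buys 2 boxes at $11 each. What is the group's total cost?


Cost per person:
2 x $11 = $22
Group total:
2 x $22 = $44

$44


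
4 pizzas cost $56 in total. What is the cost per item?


Total cost: $56
Number of items: 4
Unit price: $56 / 4 = $14

$14


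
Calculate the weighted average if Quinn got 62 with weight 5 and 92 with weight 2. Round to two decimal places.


Weighted sum:
5 x 62 + 2 x 92 = 494
Total weight:
5 + 2 = 7
Weighted average:
494 / 7 = 70.5714... ≈ 70.57

70.57


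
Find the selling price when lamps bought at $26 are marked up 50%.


Calculate the markup amount:
50% of $26 = $13
Add to cost:
$26 + $13 = $39

$39


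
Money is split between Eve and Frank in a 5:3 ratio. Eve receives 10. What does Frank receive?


Find the multiplier:
10 / 5 = 2
Apply to Frank's share:
3 x 2 = 6

6


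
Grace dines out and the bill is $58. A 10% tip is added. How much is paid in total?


Calculate the tip:
10% of $58 = $5.80
Add tip to meal cost:
$58 + $5.80 = $63.80

$63.80


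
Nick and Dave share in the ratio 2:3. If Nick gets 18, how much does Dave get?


Find the multiplier:
18 / 2 = 9
Apply to Dave's share:
3 x 9 = 27

27


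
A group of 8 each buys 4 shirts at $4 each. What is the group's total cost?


Cost per person:
4 x $4 = $16
Group total:
8 x $16 = $128

$128


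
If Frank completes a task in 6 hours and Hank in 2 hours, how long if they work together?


Frank's rate: 1/6 of the job per hour
Hank's rate: 1/2 of the job per hour
Combined rate: 1/6 + 1/2 = 2/3 per hour
Time = 1 / (2/3) = 3/2 = 1.5 hours

1.5 hours


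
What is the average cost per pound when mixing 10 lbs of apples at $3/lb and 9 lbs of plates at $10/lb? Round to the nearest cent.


Cost of apples:
10 x $3 = $30
Cost of plates:
9 x $10 = $90
Total cost: $30 + $90 = $120
Total weight: 19 lbs
Average: $120 / 19 = $6.3157... ≈ $6.32/lb

$6.32/lb


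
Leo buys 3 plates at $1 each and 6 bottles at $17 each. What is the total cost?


Cost of plates:
3 x $1 = $3
Cost of bottles:
6 x $17 = $102
Add both:
$3 + $102 = $105

$105


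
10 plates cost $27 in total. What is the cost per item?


Total cost: $27
Number of items: 10
Unit price: $27 / 10 = $2.70

$2.70


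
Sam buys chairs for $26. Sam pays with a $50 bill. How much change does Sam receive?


Start with the amount paid:
$50
Subtract the price:
$50 - $26 = $24

$24


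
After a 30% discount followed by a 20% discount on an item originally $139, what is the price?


First discount:
30% of $139 = $41.70
Price after first discount:
$139 - $41.70 = $97.30
Second discount:
20% of $97.30 = $19.46
Final price:
$97.30 - $19.46 = $77.84

$77.84


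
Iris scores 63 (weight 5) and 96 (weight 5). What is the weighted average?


Weighted sum:
5 x 63 + 5 x 96 = 795
Total weight:
5 + 5 = 10
Weighted average:
795 / 10 = 79.5

79.5


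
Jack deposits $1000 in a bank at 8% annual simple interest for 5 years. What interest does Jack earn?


Use the formula I = P x R x T / 100
P x R x T = 1000 x 8 x 5 = 40000
I = 40000 / 100 = $400

$400


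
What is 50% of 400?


Convert percentage to decimal:
50% = 0.5
Multiply:
400 x 0.5 = 200

200


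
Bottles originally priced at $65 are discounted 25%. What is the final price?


Calculate the discount amount:
25% of $65 = $16.25
Subtract from original:
$65 - $16.25 = $48.75

$48.75


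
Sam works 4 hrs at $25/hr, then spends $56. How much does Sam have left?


Calculate earnings:
4 x $25 = $100
Subtract spending:
$100 - $56 = $44

$44


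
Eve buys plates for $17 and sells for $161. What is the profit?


Selling price = $161
Cost price = $17
Profit = selling price - cost price:
Profit = $161 - $17 = $144

$144


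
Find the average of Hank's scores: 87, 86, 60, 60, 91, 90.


Add the scores:
87 + 86 + 60 + 60 + 91 + 90 = 474
Divide by the number of tests:
474 / 6 = 79

79


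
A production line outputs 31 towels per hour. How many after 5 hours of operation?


Production rate: 31 towels per hour
Time: 5 hours
Total: 31 x 5 = 155 towels

155 towels


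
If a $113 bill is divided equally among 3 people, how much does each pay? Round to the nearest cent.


Total bill: $113
Number of people: 3
Each pays: $113 / 3 = $37.6666... ≈ $37.67

$37.67


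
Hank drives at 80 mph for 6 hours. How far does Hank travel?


Use the formula: distance = speed x time
Speed = 80 mph, Time = 6 hours
80 x 6 = 480 miles

480 miles


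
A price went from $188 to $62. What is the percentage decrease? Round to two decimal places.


Find the absolute change:
|62 - 188| = 126
Divide by original and multiply by 100:
126 / 188 x 100 = 67.0212...% ≈ 67.02%

67.02%


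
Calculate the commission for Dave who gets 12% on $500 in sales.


Convert rate to decimal:
12% = 0.12
Multiply by sales:
$500 x 0.12 = $60

$60


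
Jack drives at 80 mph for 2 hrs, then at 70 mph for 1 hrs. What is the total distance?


Leg 1 distance:
80 x 2 = 160 miles
Leg 2 distance:
70 x 1 = 70 miles
Total distance:
160 + 70 = 230 miles

230 miles


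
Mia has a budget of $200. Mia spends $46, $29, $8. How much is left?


Add up expenses:
$46 + $29 + $8 = $83
Subtract from budget:
$200 - $83 = $117

$117


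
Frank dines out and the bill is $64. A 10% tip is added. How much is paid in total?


Calculate the tip:
10% of $64 = $6.40
Add tip to meal cost:
$64 + $6.40 = $70.40

$70.40


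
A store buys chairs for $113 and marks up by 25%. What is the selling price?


Calculate the markup amount:
25% of $113 = $28.25
Add to cost:
$113 + $28.25 = $141.25

$141.25


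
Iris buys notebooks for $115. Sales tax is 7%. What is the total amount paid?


Calculate the tax:
7% of $115 = $8.05
Add tax to price:
$115 + $8.05 = $123.05

$123.05


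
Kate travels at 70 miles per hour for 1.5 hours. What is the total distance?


Use the formula: distance = speed x time
Speed = 70 mph, Time = 1.5 hours
70 x 1.5 = 105 miles

105 miles


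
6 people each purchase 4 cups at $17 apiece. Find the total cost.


Cost per person:
4 x $17 = $68
Group total:
6 x $68 = $408

$408


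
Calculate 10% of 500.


Convert percentage to decimal:
10% = 0.1
Multiply:
500 x 0.1 = 50

50


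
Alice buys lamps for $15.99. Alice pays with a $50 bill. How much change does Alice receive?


Start with the amount paid:
$50
Subtract the price:
$50 - $15.99 = $34.01

$34.01


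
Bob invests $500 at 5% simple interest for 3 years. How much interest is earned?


Use the formula I = P x R x T / 100
P x R x T = 500 x 5 x 3 = 7500
I = 7500 / 100 = $75

$75


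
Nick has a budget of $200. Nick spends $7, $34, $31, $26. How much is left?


Add up expenses:
$7 + $34 + $31 + $26 = $98
Subtract from budget:
$200 - $98 = $102

$102


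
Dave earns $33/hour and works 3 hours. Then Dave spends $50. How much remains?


Calculate earnings:
3 x $33 = $99
Subtract spending:
$99 - $50 = $49

$49


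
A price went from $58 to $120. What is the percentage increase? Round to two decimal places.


Find the absolute change:
|120 - 58| = 62
Divide by original and multiply by 100:
62 / 58 x 100 = 106.8965...% ≈ 106.9%

106.9%


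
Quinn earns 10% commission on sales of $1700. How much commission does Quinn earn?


Convert rate to decimal:
10% = 0.1
Multiply by sales:
$1700 x 0.1 = $170

$170


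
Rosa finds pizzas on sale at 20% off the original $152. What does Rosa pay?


Calculate the discount amount:
20% of $152 = $30.40
Subtract from original:
$152 - $30.40 = $121.60

$121.60


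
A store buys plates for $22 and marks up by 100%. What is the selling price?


Calculate the markup amount:
100% of $22 = $22
Add to cost:
$22 + $22 = $44

$44


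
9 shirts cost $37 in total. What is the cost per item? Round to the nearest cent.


Total cost: $37
Number of items: 9
Unit price: $37 / 9 = $4.1111... ≈ $4.11

$4.11


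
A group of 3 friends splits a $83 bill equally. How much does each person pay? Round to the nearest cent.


Total bill: $83
Number of people: 3
Each pays: $83 / 3 = $27.6666... ≈ $27.67

$27.67


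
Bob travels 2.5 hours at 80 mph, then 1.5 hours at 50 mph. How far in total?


Leg 1 distance:
80 x 2.5 = 200 miles
Leg 2 distance:
50 x 1.5 = 75 miles
Total distance:
200 + 75 = 275 miles

275 miles


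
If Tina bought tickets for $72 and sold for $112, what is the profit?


Selling price = $112
Cost price = $72
Profit = selling price - cost price:
Profit = $112 - $72 = $40

$40


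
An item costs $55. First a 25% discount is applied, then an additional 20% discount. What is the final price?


First discount:
25% of $55 = $13.75
Price after first discount:
$55 - $13.75 = $41.25
Second discount:
20% of $41.25 = $8.25
Final price:
$41.25 - $8.25 = $33

$33


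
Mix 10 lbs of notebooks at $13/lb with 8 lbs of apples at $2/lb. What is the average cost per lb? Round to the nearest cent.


Cost of notebooks:
10 x $13 = $130
Cost of apples:
8 x $2 = $16
Total cost: $130 + $16 = $146
Total weight: 18 lbs
Average: $146 / 18 = $8.1111... ≈ $8.11/lb

$8.11/lb


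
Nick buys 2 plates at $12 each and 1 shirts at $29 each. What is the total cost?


Cost of plates:
2 x $12 = $24
Cost of shirts:
1 x $29 = $29
Add both:
$24 + $29 = $53

$53


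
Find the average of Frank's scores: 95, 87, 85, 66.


Add the scores:
95 + 87 + 85 + 66 = 333
Divide by the number of tests:
333 / 4 = 83.25

83.25


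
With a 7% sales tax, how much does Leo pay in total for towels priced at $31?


Calculate the tax:
7% of $31 = $2.17
Add tax to price:
$31 + $2.17 = $33.17

$33.17


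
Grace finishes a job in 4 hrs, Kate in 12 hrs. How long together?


Grace's rate: 1/4 of the job per hour
Kate's rate: 1/12 of the job per hour
Combined rate: 1/4 + 1/12 = 1/3 per hour
Time = 1 / (1/3) = 3 hours

3 hours


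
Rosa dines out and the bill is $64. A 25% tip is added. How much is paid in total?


Calculate the tip:
25% of $64 = $16
Add tip to meal cost:
$64 + $16 = $80

$80


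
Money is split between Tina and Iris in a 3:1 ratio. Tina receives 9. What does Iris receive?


Find the multiplier:
9 / 3 = 3
Apply to Iris's share:
1 x 3 = 3

3


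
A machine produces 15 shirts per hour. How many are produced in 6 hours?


Production rate: 15 shirts per hour
Time: 6 hours
Total: 15 x 6 = 90 shirts

90 shirts


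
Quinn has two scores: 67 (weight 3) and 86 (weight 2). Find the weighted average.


Weighted sum:
3 x 67 + 2 x 86 = 373
Total weight:
3 + 2 = 5
Weighted average:
373 / 5 = 74.6

74.6


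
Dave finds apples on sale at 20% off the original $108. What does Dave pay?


Calculate the discount amount:
20% of $108 = $21.60
Subtract from original:
$108 - $21.60 = $86.40

$86.40


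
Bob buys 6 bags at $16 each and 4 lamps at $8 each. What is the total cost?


Cost of bags:
6 x $16 = $96
Cost of lamps:
4 x $8 = $32
Add both:
$96 + $32 = $128

$128


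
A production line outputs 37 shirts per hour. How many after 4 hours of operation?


Production rate: 37 shirts per hour
Time: 4 hours
Total: 37 x 4 = 148 shirts

148 shirts


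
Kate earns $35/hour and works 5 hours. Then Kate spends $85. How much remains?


Calculate earnings:
5 x $35 = $175
Subtract spending:
$175 - $85 = $90

$90


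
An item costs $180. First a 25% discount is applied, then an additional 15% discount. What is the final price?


First discount:
25% of $180 = $45
Price after first discount:
$180 - $45 = $135
Second discount:
15% of $135 = $20.25
Final price:
$135 - $20.25 = $114.75

$114.75


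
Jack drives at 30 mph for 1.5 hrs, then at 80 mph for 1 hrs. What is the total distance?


Leg 1 distance:
30 x 1.5 = 45 miles
Leg 2 distance:
80 x 1 = 80 miles
Total distance:
45 + 80 = 125 miles

125 miles


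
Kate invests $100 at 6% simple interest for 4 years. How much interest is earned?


Use the formula I = P x R x T / 100
P x R x T = 100 x 6 x 4 = 2400
I = 2400 / 100 = $24

$24


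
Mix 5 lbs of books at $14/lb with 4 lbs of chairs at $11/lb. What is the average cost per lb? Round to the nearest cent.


Cost of books:
5 x $14 = $70
Cost of chairs:
4 x $11 = $44
Total cost: $70 + $44 = $114
Total weight: 9 lbs
Average: $114 / 9 = $12.6666... ≈ $12.67/lb

$12.67/lb


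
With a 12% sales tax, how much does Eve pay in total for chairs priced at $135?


Calculate the tax:
12% of $135 = $16.20
Add tax to price:
$135 + $16.20 = $151.20

$151.20


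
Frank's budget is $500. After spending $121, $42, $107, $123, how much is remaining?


Add up expenses:
$121 + $42 + $107 + $123 = $393
Subtract from budget:
$500 - $393 = $107

$107


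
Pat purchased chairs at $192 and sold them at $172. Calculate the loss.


Selling price = $172
Cost price = $192
Loss = cost price - selling price:
Loss = $192 - $172 = $20

$20


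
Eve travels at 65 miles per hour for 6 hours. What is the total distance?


Use the formula: distance = speed x time
Speed = 65 mph, Time = 6 hours
65 x 6 = 390 miles

390 miles


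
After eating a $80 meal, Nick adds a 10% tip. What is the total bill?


Calculate the tip:
10% of $80 = $8
Add tip to meal cost:
$80 + $8 = $88

$88


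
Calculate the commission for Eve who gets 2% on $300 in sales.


Convert rate to decimal:
2% = 0.02
Multiply by sales:
$300 x 0.02 = $6

$6


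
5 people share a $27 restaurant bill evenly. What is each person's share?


Total bill: $27
Number of people: 5
Each pays: $27 / 5 = $5.40

$5.40


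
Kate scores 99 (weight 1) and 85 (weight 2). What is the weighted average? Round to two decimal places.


Weighted sum:
1 x 99 + 2 x 85 = 269
Total weight:
1 + 2 = 3
Weighted average:
269 / 3 = 89.6666... ≈ 89.67

89.67


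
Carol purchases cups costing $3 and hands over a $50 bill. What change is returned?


Start with the amount paid:
$50
Subtract the price:
$50 - $3 = $47

$47


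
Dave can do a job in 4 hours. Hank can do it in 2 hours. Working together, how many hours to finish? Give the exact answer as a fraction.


Dave's rate: 1/4 of the job per hour
Hank's rate: 1/2 of the job per hour
Combined rate: 1/4 + 1/2 = 3/4 per hour
Time = 1 / (3/4) = 4/3 hours (≈ 1.33 hours)

4/3 hours


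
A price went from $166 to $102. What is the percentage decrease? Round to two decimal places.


Find the absolute change:
|102 - 166| = 64
Divide by original and multiply by 100:
64 / 166 x 100 = 38.5542...% ≈ 38.55%

38.55%


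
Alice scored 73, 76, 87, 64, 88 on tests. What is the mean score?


Add the scores:
73 + 76 + 87 + 64 + 88 = 388
Divide by the number of tests:
388 / 5 = 77.6

77.6


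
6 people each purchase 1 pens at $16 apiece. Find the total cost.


Cost per person:
1 x $16 = $16
Group total:
6 x $16 = $96

$96


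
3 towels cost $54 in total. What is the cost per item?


Total cost: $54
Number of items: 3
Unit price: $54 / 3 = $18

$18


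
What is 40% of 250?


Convert percentage to decimal:
40% = 0.4
Multiply:
250 x 0.4 = 100

100


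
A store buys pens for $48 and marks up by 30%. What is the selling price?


Calculate the markup amount:
30% of $48 = $14.40
Add to cost:
$48 + $14.40 = $62.40

$62.40


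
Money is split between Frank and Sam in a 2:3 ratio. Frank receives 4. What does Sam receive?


Find the multiplier:
4 / 2 = 2
Apply to Sam's share:
3 x 2 = 6

6


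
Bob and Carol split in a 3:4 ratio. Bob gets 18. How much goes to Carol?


Find the multiplier:
18 / 3 = 6
Apply to Carol's share:
4 x 6 = 24

24


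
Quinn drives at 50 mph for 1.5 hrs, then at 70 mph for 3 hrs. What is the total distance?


Leg 1 distance:
50 x 1.5 = 75 miles
Leg 2 distance:
70 x 3 = 210 miles
Total distance:
75 + 210 = 285 miles

285 miles


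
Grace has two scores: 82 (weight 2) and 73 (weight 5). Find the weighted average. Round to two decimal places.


Weighted sum:
2 x 82 + 5 x 73 = 529
Total weight:
2 + 5 = 7
Weighted average:
529 / 7 = 75.5714... ≈ 75.57

75.57


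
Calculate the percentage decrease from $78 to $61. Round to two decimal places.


Find the absolute change:
|61 - 78| = 17
Divide by original and multiply by 100:
17 / 78 x 100 = 21.7948...% ≈ 21.79%

21.79%


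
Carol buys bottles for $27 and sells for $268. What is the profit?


Selling price = $268
Cost price = $27
Profit = selling price - cost price:
Profit = $268 - $27 = $241

$241


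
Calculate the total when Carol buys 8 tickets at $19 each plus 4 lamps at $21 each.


Cost of tickets:
8 x $19 = $152
Cost of lamps:
4 x $21 = $84
Add both:
$152 + $84 = $236

$236


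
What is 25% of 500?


Convert percentage to decimal:
25% = 0.25
Multiply:
500 x 0.25 = 125

125


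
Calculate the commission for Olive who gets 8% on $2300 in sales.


Convert rate to decimal:
8% = 0.08
Multiply by sales:
$2300 x 0.08 = $184

$184


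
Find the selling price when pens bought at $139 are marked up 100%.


Calculate the markup amount:
100% of $139 = $139
Add to cost:
$139 + $139 = $278

$278


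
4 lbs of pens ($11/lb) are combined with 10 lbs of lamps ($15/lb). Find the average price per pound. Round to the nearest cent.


Cost of pens:
4 x $11 = $44
Cost of lamps:
10 x $15 = $150
Total cost: $44 + $150 = $194
Total weight: 14 lbs
Average: $194 / 14 = $13.8571... ≈ $13.86/lb

$13.86/lb


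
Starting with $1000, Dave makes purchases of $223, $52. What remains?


Add up expenses:
$223 + $52 = $275
Subtract from budget:
$1000 - $275 = $725

$725


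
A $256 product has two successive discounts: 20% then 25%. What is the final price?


First discount:
20% of $256 = $51.20
Price after first discount:
$256 - $51.20 = $204.80
Second discount:
25% of $204.80 = $51.20
Final price:
$204.80 - $51.20 = $153.60

$153.60


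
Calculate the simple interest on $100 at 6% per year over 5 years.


Use the formula I = P x R x T / 100
P x R x T = 100 x 6 x 5 = 3000
I = 3000 / 100 = $30

$30


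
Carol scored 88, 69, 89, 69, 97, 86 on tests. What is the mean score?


Add the scores:
88 + 69 + 89 + 69 + 97 + 86 = 498
Divide by the number of tests:
498 / 6 = 83

83


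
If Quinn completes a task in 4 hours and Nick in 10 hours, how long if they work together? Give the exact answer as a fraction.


Quinn's rate: 1/4 of the job per hour
Nick's rate: 1/10 of the job per hour
Combined rate: 1/4 + 1/10 = 7/20 per hour
Time = 1 / (7/20) = 20/7 hours (≈ 2.86 hours)

20/7 hours


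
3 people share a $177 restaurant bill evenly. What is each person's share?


Total bill: $177
Number of people: 3
Each pays: $177 / 3 = $59

$59


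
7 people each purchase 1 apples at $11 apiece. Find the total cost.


Cost per person:
1 x $11 = $11
Group total:
7 x $11 = $77

$77


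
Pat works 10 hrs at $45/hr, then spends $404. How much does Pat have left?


Calculate earnings:
10 x $45 = $450
Subtract spending:
$450 - $404 = $46

$46


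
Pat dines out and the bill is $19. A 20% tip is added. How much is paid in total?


Calculate the tip:
20% of $19 = $3.80
Add tip to meal cost:
$19 + $3.80 = $22.80

$22.80


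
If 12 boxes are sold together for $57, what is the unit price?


Total cost: $57
Number of items: 12
Unit price: $57 / 12 = $4.75

$4.75


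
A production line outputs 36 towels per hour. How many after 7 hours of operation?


Production rate: 36 towels per hour
Time: 7 hours
Total: 36 x 7 = 252 towels

252 towels


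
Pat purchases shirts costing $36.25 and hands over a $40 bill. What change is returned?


Start with the amount paid:
$40
Subtract the price:
$40 - $36.25 = $3.75

$3.75


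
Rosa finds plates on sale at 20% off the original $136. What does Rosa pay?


Calculate the discount amount:
20% of $136 = $27.20
Subtract from original:
$136 - $27.20 = $108.80

$108.80


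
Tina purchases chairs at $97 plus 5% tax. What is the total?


Calculate the tax:
5% of $97 = $4.85
Add tax to price:
$97 + $4.85 = $101.85

$101.85


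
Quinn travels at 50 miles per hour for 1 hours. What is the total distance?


Use the formula: distance = speed x time
Speed = 50 mph, Time = 1 hours
50 x 1 = 50 miles

50 miles


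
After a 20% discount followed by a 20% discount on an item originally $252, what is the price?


First discount:
20% of $252 = $50.40
Price after first discount:
$252 - $50.40 = $201.60
Second discount:
20% of $201.60 = $40.32
Final price:
$201.60 - $40.32 = $161.28

$161.28


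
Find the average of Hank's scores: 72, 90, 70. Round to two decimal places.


Add the scores:
72 + 90 + 70 = 232
Divide by the number of tests:
232 / 3 = 77.3333... ≈ 77.33

77.33


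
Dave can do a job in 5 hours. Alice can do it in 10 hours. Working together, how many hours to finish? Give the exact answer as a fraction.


Dave's rate: 1/5 of the job per hour
Alice's rate: 1/10 of the job per hour
Combined rate: 1/5 + 1/10 = 3/10 per hour
Time = 1 / (3/10) = 10/3 hours (≈ 3.33 hours)

10/3 hours


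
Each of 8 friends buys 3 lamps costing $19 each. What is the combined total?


Cost per person:
3 x $19 = $57
Group total:
8 x $57 = $456

$456


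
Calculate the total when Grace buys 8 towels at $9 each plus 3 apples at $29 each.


Cost of towels:
8 x $9 = $72
Cost of apples:
3 x $29 = $87
Add both:
$72 + $87 = $159

$159


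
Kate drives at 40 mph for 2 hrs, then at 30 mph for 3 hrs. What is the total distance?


Leg 1 distance:
40 x 2 = 80 miles
Leg 2 distance:
30 x 3 = 90 miles
Total distance:
80 + 90 = 170 miles

170 miles


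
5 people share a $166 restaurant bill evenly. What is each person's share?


Total bill: $166
Number of people: 5
Each pays: $166 / 5 = $33.20

$33.20


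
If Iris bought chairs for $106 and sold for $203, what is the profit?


Selling price = $203
Cost price = $106
Profit = selling price - cost price:
Profit = $203 - $106 = $97

$97


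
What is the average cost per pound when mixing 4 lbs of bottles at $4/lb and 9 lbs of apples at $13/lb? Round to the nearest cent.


Cost of bottles:
4 x $4 = $16
Cost of apples:
9 x $13 = $117
Total cost: $16 + $117 = $133
Total weight: 13 lbs
Average: $133 / 13 = $10.2307... ≈ $10.23/lb

$10.23/lb


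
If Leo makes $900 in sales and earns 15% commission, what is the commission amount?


Convert rate to decimal:
15% = 0.15
Multiply by sales:
$900 x 0.15 = $135

$135


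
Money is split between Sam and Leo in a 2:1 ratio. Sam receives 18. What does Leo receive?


Find the multiplier:
18 / 2 = 9
Apply to Leo's share:
1 x 9 = 9

9


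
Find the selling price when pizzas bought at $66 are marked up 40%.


Calculate the markup amount:
40% of $66 = $26.40
Add to cost:
$66 + $26.40 = $92.40

$92.40


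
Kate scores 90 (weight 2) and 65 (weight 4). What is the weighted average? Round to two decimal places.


Weighted sum:
2 x 90 + 4 x 65 = 440
Total weight:
2 + 4 = 6
Weighted average:
440 / 6 = 73.3333... ≈ 73.33

73.33


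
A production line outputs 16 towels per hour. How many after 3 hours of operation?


Production rate: 16 towels per hour
Time: 3 hours
Total: 16 x 3 = 48 towels

48 towels


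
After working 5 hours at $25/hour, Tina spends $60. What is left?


Calculate earnings:
5 x $25 = $125
Subtract spending:
$125 - $60 = $65

$65


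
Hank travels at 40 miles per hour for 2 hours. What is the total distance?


Use the formula: distance = speed x time
Speed = 40 mph, Time = 2 hours
40 x 2 = 80 miles

80 miles


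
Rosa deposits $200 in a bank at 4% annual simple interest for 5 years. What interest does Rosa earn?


Use the formula I = P x R x T / 100
P x R x T = 200 x 4 x 5 = 4000
I = 4000 / 100 = $40

$40


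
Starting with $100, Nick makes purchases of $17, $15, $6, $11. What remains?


Add up expenses:
$17 + $15 + $6 + $11 = $49
Subtract from budget:
$100 - $49 = $51

$51


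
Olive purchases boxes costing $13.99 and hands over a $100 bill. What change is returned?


Start with the amount paid:
$100
Subtract the price:
$100 - $13.99 = $86.01

$86.01


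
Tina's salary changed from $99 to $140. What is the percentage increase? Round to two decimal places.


Find the absolute change:
|140 - 99| = 41
Divide by original and multiply by 100:
41 / 99 x 100 = 41.4141...% ≈ 41.41%

41.41%


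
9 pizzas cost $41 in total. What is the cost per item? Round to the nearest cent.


Total cost: $41
Number of items: 9
Unit price: $41 / 9 = $4.5555... ≈ $4.56

$4.56


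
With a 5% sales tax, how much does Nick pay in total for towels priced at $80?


Calculate the tax:
5% of $80 = $4
Add tax to price:
$80 + $4 = $84

$84


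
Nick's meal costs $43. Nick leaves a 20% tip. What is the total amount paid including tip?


Calculate the tip:
20% of $43 = $8.60
Add tip to meal cost:
$43 + $8.60 = $51.60

$51.60


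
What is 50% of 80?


Convert percentage to decimal:
50% = 0.5
Multiply:
80 x 0.5 = 40

40


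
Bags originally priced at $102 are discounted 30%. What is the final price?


Calculate the discount amount:
30% of $102 = $30.60
Subtract from original:
$102 - $30.60 = $71.40

$71.40


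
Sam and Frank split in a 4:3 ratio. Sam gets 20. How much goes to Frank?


Find the multiplier:
20 / 4 = 5
Apply to Frank's share:
3 x 5 = 15

15


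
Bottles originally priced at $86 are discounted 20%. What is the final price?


Calculate the discount amount:
20% of $86 = $17.20
Subtract from original:
$86 - $17.20 = $68.80

$68.80


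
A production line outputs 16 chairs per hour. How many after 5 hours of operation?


Production rate: 16 chairs per hour
Time: 5 hours
Total: 16 x 5 = 80 chairs

80 chairs


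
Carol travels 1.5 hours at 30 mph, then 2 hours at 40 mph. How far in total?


Leg 1 distance:
30 x 1.5 = 45 miles
Leg 2 distance:
40 x 2 = 80 miles
Total distance:
45 + 80 = 125 miles

125 miles


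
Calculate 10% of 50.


Convert percentage to decimal:
10% = 0.1
Multiply:
50 x 0.1 = 5

5


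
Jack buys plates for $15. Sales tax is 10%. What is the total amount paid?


Calculate the tax:
10% of $15 = $1.50
Add tax to price:
$15 + $1.50 = $16.50

$16.50


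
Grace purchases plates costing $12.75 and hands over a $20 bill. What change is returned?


Start with the amount paid:
$20
Subtract the price:
$20 - $12.75 = $7.25

$7.25


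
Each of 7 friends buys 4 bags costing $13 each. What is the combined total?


Cost per person:
4 x $13 = $52
Group total:
7 x $52 = $364

$364


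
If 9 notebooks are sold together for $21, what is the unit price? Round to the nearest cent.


Total cost: $21
Number of items: 9
Unit price: $21 / 9 = $2.3333... ≈ $2.33

$2.33


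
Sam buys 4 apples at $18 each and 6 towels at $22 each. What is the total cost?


Cost of apples:
4 x $18 = $72
Cost of towels:
6 x $22 = $132
Add both:
$72 + $132 = $204

$204


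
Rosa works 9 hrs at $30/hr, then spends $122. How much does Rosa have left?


Calculate earnings:
9 x $30 = $270
Subtract spending:
$270 - $122 = $148

$148


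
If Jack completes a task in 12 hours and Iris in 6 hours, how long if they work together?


Jack's rate: 1/12 of the job per hour
Iris's rate: 1/6 of the job per hour
Combined rate: 1/12 + 1/6 = 1/4 per hour
Time = 1 / (1/4) = 4 hours

4 hours


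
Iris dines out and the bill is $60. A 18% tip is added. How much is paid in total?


Calculate the tip:
18% of $60 = $10.80
Add tip to meal cost:
$60 + $10.80 = $70.80

$70.80


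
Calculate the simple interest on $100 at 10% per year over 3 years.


Use the formula I = P x R x T / 100
P x R x T = 100 x 10 x 3 = 3000
I = 3000 / 100 = $30

$30


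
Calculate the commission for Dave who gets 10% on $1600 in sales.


Convert rate to decimal:
10% = 0.1
Multiply by sales:
$1600 x 0.1 = $160

$160


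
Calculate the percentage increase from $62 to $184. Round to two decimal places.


Find the absolute change:
|184 - 62| = 122
Divide by original and multiply by 100:
122 / 62 x 100 = 196.7741...% ≈ 196.77%

196.77%


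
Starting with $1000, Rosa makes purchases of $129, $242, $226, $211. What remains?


Add up expenses:
$129 + $242 + $226 + $211 = $808
Subtract from budget:
$1000 - $808 = $192

$192


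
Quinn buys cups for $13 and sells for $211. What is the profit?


Selling price = $211
Cost price = $13
Profit = selling price - cost price:
Profit = $211 - $13 = $198

$198


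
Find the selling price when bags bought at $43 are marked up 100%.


Calculate the markup amount:
100% of $43 = $43
Add to cost:
$43 + $43 = $86

$86


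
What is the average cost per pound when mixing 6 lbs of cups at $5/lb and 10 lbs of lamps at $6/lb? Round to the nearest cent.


Cost of cups:
6 x $5 = $30
Cost of lamps:
10 x $6 = $60
Total cost: $30 + $60 = $90
Total weight: 16 lbs
Average: $90 / 16 = $5.625 ≈ $5.63/lb

$5.63/lb


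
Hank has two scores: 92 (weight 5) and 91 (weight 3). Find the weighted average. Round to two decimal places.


Weighted sum:
5 x 92 + 3 x 91 = 733
Total weight:
5 + 3 = 8
Weighted average:
733 / 8 = 91.625 ≈ 91.63

91.63


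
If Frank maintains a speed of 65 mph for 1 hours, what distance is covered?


Use the formula: distance = speed x time
Speed = 65 mph, Time = 1 hours
65 x 1 = 65 miles

65 miles


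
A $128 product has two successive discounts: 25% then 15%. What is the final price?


First discount:
25% of $128 = $32
Price after first discount:
$128 - $32 = $96
Second discount:
15% of $96 = $14.40
Final price:
$96 - $14.40 = $81.60

$81.60


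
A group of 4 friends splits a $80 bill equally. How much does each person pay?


Total bill: $80
Number of people: 4
Each pays: $80 / 4 = $20

$20


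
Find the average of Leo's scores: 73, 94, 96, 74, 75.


Add the scores:
73 + 94 + 96 + 74 + 75 = 412
Divide by the number of tests:
412 / 5 = 82.4

82.4


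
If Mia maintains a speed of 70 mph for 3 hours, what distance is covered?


Use the formula: distance = speed x time
Speed = 70 mph, Time = 3 hours
70 x 3 = 210 miles

210 miles


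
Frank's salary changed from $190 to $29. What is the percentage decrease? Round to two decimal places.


Find the absolute change:
|29 - 190| = 161
Divide by original and multiply by 100:
161 / 190 x 100 = 84.7368...% ≈ 84.74%

84.74%


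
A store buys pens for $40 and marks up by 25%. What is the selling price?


Calculate the markup amount:
25% of $40 = $10
Add to cost:
$40 + $10 = $50

$50


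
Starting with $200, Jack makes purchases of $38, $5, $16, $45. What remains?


Add up expenses:
$38 + $5 + $16 + $45 = $104
Subtract from budget:
$200 - $104 = $96

$96


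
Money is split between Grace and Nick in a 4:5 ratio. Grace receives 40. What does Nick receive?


Find the multiplier:
40 / 4 = 10
Apply to Nick's share:
5 x 10 = 50

50


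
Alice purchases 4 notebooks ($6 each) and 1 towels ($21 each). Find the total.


Cost of notebooks:
4 x $6 = $24
Cost of towels:
1 x $21 = $21
Add both:
$24 + $21 = $45

$45


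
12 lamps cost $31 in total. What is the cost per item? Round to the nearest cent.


Total cost: $31
Number of items: 12
Unit price: $31 / 12 = $2.5833... ≈ $2.58

$2.58


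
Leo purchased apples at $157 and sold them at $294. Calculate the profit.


Selling price = $294
Cost price = $157
Profit = selling price - cost price:
Profit = $294 - $157 = $137

$137


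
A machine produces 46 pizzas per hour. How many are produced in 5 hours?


Production rate: 46 pizzas per hour
Time: 5 hours
Total: 46 x 5 = 230 pizzas

230 pizzas


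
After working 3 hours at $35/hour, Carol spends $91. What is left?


Calculate earnings:
3 x $35 = $105
Subtract spending:
$105 - $91 = $14

$14
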